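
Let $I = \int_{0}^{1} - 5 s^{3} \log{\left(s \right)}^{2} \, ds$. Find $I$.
$- \frac{5}{32}$

Consider the simpler parametrised integral
$$J(a) = \int_{0}^{1} - 5 s^{a} \, ds = - \frac{5}{a + 1}.$$

Differentiating under the integral sign brings down a factor of $\ln s$:
$$\frac{dJ}{da} = \int_{0}^{1} - 5 s^{a} \log{\left(s \right)} \, ds = \frac{5}{\left(a + 1\right)^{2}}.$$

Repeating twice in total — each differentiation brings down another $\ln s$ — gives
$$\frac{d^{2}J}{da^{2}} = \int_{0}^{1} - 5 s^{a} \log{\left(s \right)}^{2} \, ds = - \frac{10}{\left(a + 1\right)^{3}},$$
and the integrand here is exactly the target integrand, so $I = - \frac{10}{\left(a + 1\right)^{3}}$.

Setting $a = 3$:
$$I = - \frac{5}{32}.$$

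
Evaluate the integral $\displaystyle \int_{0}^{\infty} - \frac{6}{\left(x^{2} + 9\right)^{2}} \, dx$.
$- \frac{\pi}{18}$

Recall the elementary integral
$$J(a) = \int_{0}^{\infty} - \frac{6}{a^{2} + x^{2}} \, dx = - \frac{3 \pi}{a}.$$

Differentiating under the integral sign with respect to $a$,
$$\frac{dJ}{da} = \int_{0}^{\infty} \frac{12 a}{\left(a^{2} + x^{2}\right)^{2}} \, dx = \frac{3 \pi}{a^{2}},$$
so $\int_{0}^{\infty} - \frac{6}{\left(a^{2} + x^{2}\right)^{2}} \, dx = - \frac{3 \pi}{2 a^{3}}$.

Setting $a = 3$:
$$I = - \frac{\pi}{18}.$$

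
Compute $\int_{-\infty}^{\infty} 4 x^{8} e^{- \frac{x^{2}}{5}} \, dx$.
$\frac{65625 \sqrt{5} \sqrt{\pi}}{4}$

Consider the simpler parametrised integral
$$J(a) = \int_{-\infty}^{\infty} 4 e^{- a x^{2}} \, dx = \frac{4 \sqrt{\pi}}{\sqrt{a}}.$$

Differentiating under the integral sign brings down a factor of $(-x^2)$:
$$\frac{dJ}{da} = \int_{-\infty}^{\infty} - 4 x^{2} e^{- a x^{2}} \, dx = - \frac{2 \sqrt{\pi}}{a^{\frac{3}{2}}}.$$

Repeating $4$ times in total — each differentiation brings down another $(-x^2)$ — gives
$$\frac{d^{4}J}{da^{4}} = \int_{-\infty}^{\infty} 4 x^{8} e^{- a x^{2}} \, dx = \frac{105 \sqrt{\pi}}{4 a^{\frac{9}{2}}},$$
and the integrand here is exactly the target integrand, so $I = \frac{105 \sqrt{\pi}}{4 a^{\frac{9}{2}}}$.

Setting $a = \frac{1}{5}$:
$$I = \frac{65625 \sqrt{5} \sqrt{\pi}}{4}.$$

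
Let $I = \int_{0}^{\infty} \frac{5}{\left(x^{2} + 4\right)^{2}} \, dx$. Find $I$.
$\frac{5 \pi}{32}$

Begin with the known result
$$J(a) = \int_{0}^{\infty} \frac{5}{a^{2} + x^{2}} \, dx = \frac{5 \pi}{2 a}.$$

Differentiating under the integral sign with respect to $a$,
$$\frac{dJ}{da} = \int_{0}^{\infty} - \frac{10 a}{\left(a^{2} + x^{2}\right)^{2}} \, dx = - \frac{5 \pi}{2 a^{2}},$$
so $\int_{0}^{\infty} \frac{5}{\left(a^{2} + x^{2}\right)^{2}} \, dx = \frac{5 \pi}{4 a^{3}}$.

Setting $a = 2$:
$$I = \frac{5 \pi}{32}.$$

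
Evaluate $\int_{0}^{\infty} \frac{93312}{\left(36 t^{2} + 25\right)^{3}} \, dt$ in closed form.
$\frac{2916 \pi}{3125}$

Begin with the known result
$$J(a) = \int_{0}^{\infty} \frac{2}{a^{2} + t^{2}} \, dt = \frac{\pi}{a}.$$

Differentiating under the integral sign with respect to $a$,
$$\frac{dJ}{da} = \int_{0}^{\infty} - \frac{4 a}{\left(a^{2} + t^{2}\right)^{2}} \, dt = - \frac{\pi}{a^{2}},$$
so $\int_{0}^{\infty} \frac{2}{\left(a^{2} + t^{2}\right)^{2}} \, dt = \frac{\pi}{2 a^{3}}$.

Repeating — each differentiation of $1/(t^2+a^2)^j$ produces $-2ja/(t^2+a^2)^{j+1}$ — and dividing through by $-2ja$ at each step yields, after $2$ differentiations in total,
$$\int_{0}^{\infty} \frac{2}{\left(a^{2} + t^{2}\right)^{3}} \, dt = \frac{3 \pi}{8 a^{5}}.$$

Setting $a = \frac{5}{6}$:
$$I = \frac{2916 \pi}{3125}.$$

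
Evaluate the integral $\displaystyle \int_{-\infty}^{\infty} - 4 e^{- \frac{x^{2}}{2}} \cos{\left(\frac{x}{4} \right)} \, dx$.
$- \frac{4 \sqrt{2} \sqrt{\pi}}{e^{\frac{1}{32}}}$

Treat the cosine frequency as a parameter and define $I(b) = \int_{-\infty}^{\infty} - 4 e^{- \frac{x^{2}}{2}} \cos{\left(b x \right)} \, dx$.

Differentiating under the integral sign,
$$I'(b) = \int_{-\infty}^{\infty} 4 x e^{- \frac{x^{2}}{2}} \sin{\left(b x \right)} \, dx.$$

Integrate $\int_{-\infty}^{\infty} x \sin(b x)\, e^{- \frac{x^{2}}{2}}\, dx$ by parts with $u = \sin(b x)$ and $dv = x\, e^{- \frac{x^{2}}{2}}\, dx$, giving $v = - e^{- \frac{x^{2}}{2}}$. The boundary term vanishes and
$$\int_{-\infty}^{\infty} x \sin(b x)\, e^{- \frac{x^{2}}{2}}\, dx = b \int_{-\infty}^{\infty} \cos(b x)\, e^{- \frac{x^{2}}{2}}\, dx,$$
so $I'(b) = - b\, I(b)$.

This is a separable first-order ODE; solving with the initial condition $I(0) = \int_{-\infty}^{\infty} - 4 e^{- \frac{x^{2}}{2}}\,dx = - 4 \sqrt{2} \sqrt{\pi}$ gives
$$I(b) = - 4 \sqrt{2} \sqrt{\pi} e^{- \frac{b^{2}}{2}}.$$

Setting $b = \frac{1}{4}$:
$$I = - \frac{4 \sqrt{2} \sqrt{\pi}}{e^{\frac{1}{32}}}.$$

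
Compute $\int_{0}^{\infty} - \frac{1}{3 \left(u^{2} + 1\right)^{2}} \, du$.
$- \frac{\pi}{12}$

Start from the standard arctangent integral
$$J(a) = \int_{0}^{\infty} - \frac{1}{3 \left(a^{2} + u^{2}\right)} \, du = - \frac{\pi}{6 a}.$$

Differentiating under the integral sign with respect to $a$,
$$\frac{dJ}{da} = \int_{0}^{\infty} \frac{2 a}{3 \left(a^{2} + u^{2}\right)^{2}} \, du = \frac{\pi}{6 a^{2}},$$
so $\int_{0}^{\infty} - \frac{1}{3 \left(a^{2} + u^{2}\right)^{2}} \, du = - \frac{\pi}{12 a^{3}}$.

Setting $a = 1$:
$$I = - \frac{\pi}{12}.$$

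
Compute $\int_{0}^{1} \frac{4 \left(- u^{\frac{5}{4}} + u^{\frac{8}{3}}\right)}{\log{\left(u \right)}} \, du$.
$- \log{\left(\frac{531441}{3748096} \right)}$

Consider the one-parameter family: let $I(a) = \int_{0}^{1} \frac{4 \left(u^{\frac{8}{3}} - u^{a}\right)}{\log{\left(u \right)}} \, du$.

Since $\dfrac{\partial}{\partial a}\,u^{a} = u^{a} \ln u$, the $\ln u$ in the denominator cancels and
$$\frac{dI}{da} = \int_{0}^{1} -4 u^{a} \, du = -4 \left[\frac{u^{a+1}}{a+1}\right]_0^1 = - \frac{4}{a + 1}.$$

Integrating with respect to $a$ gives $I(a) = - \log{\left(\frac{81 \left(a + 1\right)^{4}}{14641} \right)} + C$.

At $a = \frac{8}{3}$ the integrand is identically $0$, so $I(\frac{8}{3}) = 0$. The closed form gives $0$, hence $C = 0$.

Setting $a = \frac{5}{4}$:
$$I = - \log{\left(\frac{531441}{3748096} \right)}.$$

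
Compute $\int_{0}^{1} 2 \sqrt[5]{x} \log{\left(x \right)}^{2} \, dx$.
$\frac{125}{54}$

Begin with the known integral
$$J(a) = \int_{0}^{1} 2 x^{a} \, dx = \frac{2}{a + 1}.$$

Differentiating under the integral sign brings down a factor of $\ln x$:
$$\frac{dJ}{da} = \int_{0}^{1} 2 x^{a} \log{\left(x \right)} \, dx = - \frac{2}{\left(a + 1\right)^{2}}.$$

Repeating twice in total — each differentiation brings down another $\ln x$ — gives
$$\frac{d^{2}J}{da^{2}} = \int_{0}^{1} 2 x^{a} \log{\left(x \right)}^{2} \, dx = \frac{4}{\left(a + 1\right)^{3}},$$
and the integrand here is exactly the target integrand, so $I = \frac{4}{\left(a + 1\right)^{3}}$.

Setting $a = \frac{1}{5}$:
$$I = \frac{125}{54}.$$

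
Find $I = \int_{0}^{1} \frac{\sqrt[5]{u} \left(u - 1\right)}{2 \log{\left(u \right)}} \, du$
$- \frac{\log{\left(6 \right)}}{2} + \frac{\log{\left(11 \right)}}{2}$

Introduce a parameter $a$ in the exponent: let $I(a) = \int_{0}^{1} \frac{u^{\frac{6}{5}} - u^{a}}{2 \log{\left(u \right)}} \, du$.

Since $\dfrac{\partial}{\partial a}\,u^{a} = u^{a} \ln u$, the $\ln u$ in the denominator cancels and
$$\frac{dI}{da} = \int_{0}^{1} - \frac{1}{2} u^{a} \, du = - \frac{1}{2} \left[\frac{u^{a+1}}{a+1}\right]_0^1 = - \frac{1}{2 a + 2}.$$

Integrating with respect to $a$ gives $I(a) = - \frac{\log{\left(a + 1 \right)}}{2} - \frac{\log{\left(5 \right)}}{2} + \frac{\log{\left(11 \right)}}{2} + C$.

At $a = \frac{6}{5}$ the integrand is identically $0$, so $I(\frac{6}{5}) = 0$. The closed form gives $0$, hence $C = 0$.

Setting $a = \frac{1}{5}$:
$$I = - \frac{\log{\left(6 \right)}}{2} + \frac{\log{\left(11 \right)}}{2}.$$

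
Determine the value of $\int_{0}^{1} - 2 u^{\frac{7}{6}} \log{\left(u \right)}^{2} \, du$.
$- \frac{864}{2197}$

Begin with the known integral
$$J(a) = \int_{0}^{1} - 2 u^{a} \, du = - \frac{2}{a + 1}.$$

Differentiating under the integral sign brings down a factor of $\ln u$:
$$\frac{dJ}{da} = \int_{0}^{1} - 2 u^{a} \log{\left(u \right)} \, du = \frac{2}{\left(a + 1\right)^{2}}.$$

Repeating twice in total — each differentiation brings down another $\ln u$ — gives
$$\frac{d^{2}J}{da^{2}} = \int_{0}^{1} - 2 u^{a} \log{\left(u \right)}^{2} \, du = - \frac{4}{\left(a + 1\right)^{3}},$$
and the integrand here is exactly the target integrand, so $I = - \frac{4}{\left(a + 1\right)^{3}}$.

Setting $a = \frac{7}{6}$:
$$I = - \frac{864}{2197}.$$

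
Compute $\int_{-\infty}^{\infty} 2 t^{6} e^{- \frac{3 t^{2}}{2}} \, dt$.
$\frac{10 \sqrt{6} \sqrt{\pi}}{27}$

Begin with the known integral
$$J(a) = \int_{-\infty}^{\infty} 2 e^{- a t^{2}} \, dt = \frac{2 \sqrt{\pi}}{\sqrt{a}}.$$

Differentiating under the integral sign brings down a factor of $(-t^2)$:
$$\frac{dJ}{da} = \int_{-\infty}^{\infty} - 2 t^{2} e^{- a t^{2}} \, dt = - \frac{\sqrt{\pi}}{a^{\frac{3}{2}}}.$$

Repeating $3$ times in total — each differentiation brings down another $(-t^2)$ — gives
$$\frac{d^{3}J}{da^{3}} = \int_{-\infty}^{\infty} - 2 t^{6} e^{- a t^{2}} \, dt = - \frac{15 \sqrt{\pi}}{4 a^{\frac{7}{2}}},$$
and the integrand here is $(-1)^{3}$ times the target integrand, so $I = (-1)^{3}\,\frac{d^{3}J}{da^{3}} = \frac{15 \sqrt{\pi}}{4 a^{\frac{7}{2}}}$.

Setting $a = \frac{3}{2}$:
$$I = \frac{10 \sqrt{6} \sqrt{\pi}}{27}.$$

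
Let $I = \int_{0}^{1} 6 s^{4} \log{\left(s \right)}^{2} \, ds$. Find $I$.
$\frac{12}{125}$

Start from the elementary integral
$$J(a) = \int_{0}^{1} 6 s^{a} \, ds = \frac{6}{a + 1}.$$

Differentiating under the integral sign brings down a factor of $\ln s$:
$$\frac{dJ}{da} = \int_{0}^{1} 6 s^{a} \log{\left(s \right)} \, ds = - \frac{6}{\left(a + 1\right)^{2}}.$$

Repeating twice in total — each differentiation brings down another $\ln s$ — gives
$$\frac{d^{2}J}{da^{2}} = \int_{0}^{1} 6 s^{a} \log{\left(s \right)}^{2} \, ds = \frac{12}{\left(a + 1\right)^{3}},$$
and the integrand here is exactly the target integrand, so $I = \frac{12}{\left(a + 1\right)^{3}}$.

Setting $a = 4$:
$$I = \frac{12}{125}.$$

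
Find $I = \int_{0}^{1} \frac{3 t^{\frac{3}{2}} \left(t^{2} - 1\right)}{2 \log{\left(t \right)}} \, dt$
$- \frac{3 \log{\left(5 \right)}}{2} + 3 \log{\left(3 \right)}$

Replace the exponent $\frac{3}{2}$ by a parameter $a$: let $I(a) = \int_{0}^{1} \frac{3 \left(t^{\frac{7}{2}} - t^{a}\right)}{2 \log{\left(t \right)}} \, dt$.

Since $\dfrac{\partial}{\partial a}\,t^{a} = t^{a} \ln t$, the $\ln t$ in the denominator cancels and
$$\frac{dI}{da} = \int_{0}^{1} - \frac{3}{2} t^{a} \, dt = - \frac{3}{2} \left[\frac{t^{a+1}}{a+1}\right]_0^1 = - \frac{3}{2 a + 2}.$$

Integrating with respect to $a$ gives $I(a) = - \log{\left(\frac{2 \sqrt{2} \left(a + 1\right)^{\frac{3}{2}}}{27} \right)} + C$.

At $a = \frac{7}{2}$ the integrand is identically $0$, so $I(\frac{7}{2}) = 0$. The closed form gives $0$, hence $C = 0$.

Setting $a = \frac{3}{2}$:
$$I = - \frac{3 \log{\left(5 \right)}}{2} + 3 \log{\left(3 \right)}.$$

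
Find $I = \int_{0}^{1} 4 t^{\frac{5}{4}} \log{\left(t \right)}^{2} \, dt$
$\frac{512}{729}$

Start from the elementary integral
$$J(a) = \int_{0}^{1} 4 t^{a} \, dt = \frac{4}{a + 1}.$$

Differentiating under the integral sign brings down a factor of $\ln t$:
$$\frac{dJ}{da} = \int_{0}^{1} 4 t^{a} \log{\left(t \right)} \, dt = - \frac{4}{\left(a + 1\right)^{2}}.$$

Repeating twice in total — each differentiation brings down another $\ln t$ — gives
$$\frac{d^{2}J}{da^{2}} = \int_{0}^{1} 4 t^{a} \log{\left(t \right)}^{2} \, dt = \frac{8}{\left(a + 1\right)^{3}},$$
and the integrand here is exactly the target integrand, so $I = \frac{8}{\left(a + 1\right)^{3}}$.

Setting $a = \frac{5}{4}$:
$$I = \frac{512}{729}.$$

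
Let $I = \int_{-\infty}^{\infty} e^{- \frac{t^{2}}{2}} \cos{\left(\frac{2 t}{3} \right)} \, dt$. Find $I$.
$\frac{\sqrt{2} \sqrt{\pi}}{e^{\frac{2}{9}}}$

Define $I(b) = \int_{-\infty}^{\infty} e^{- \frac{t^{2}}{2}} \cos{\left(b t \right)} \, dt$.

Differentiating under the integral sign,
$$I'(b) = \int_{-\infty}^{\infty} - t e^{- \frac{t^{2}}{2}} \sin{\left(b t \right)} \, dt.$$

Integrate $\int_{-\infty}^{\infty} t \sin(b t)\, e^{- \frac{t^{2}}{2}}\, dt$ by parts with $u = \sin(b t)$ and $dv = t\, e^{- \frac{t^{2}}{2}}\, dt$, giving $v = - e^{- \frac{t^{2}}{2}}$. The boundary term vanishes and
$$\int_{-\infty}^{\infty} t \sin(b t)\, e^{- \frac{t^{2}}{2}}\, dt = b \int_{-\infty}^{\infty} \cos(b t)\, e^{- \frac{t^{2}}{2}}\, dt,$$
so $I'(b) = - b\, I(b)$.

This is a separable first-order ODE; solving with the initial condition $I(0) = \int_{-\infty}^{\infty} e^{- \frac{t^{2}}{2}}\,dt = \sqrt{2} \sqrt{\pi}$ gives
$$I(b) = \sqrt{2} \sqrt{\pi} e^{- \frac{b^{2}}{2}}.$$

Setting $b = \frac{2}{3}$:
$$I = \frac{\sqrt{2} \sqrt{\pi}}{e^{\frac{2}{9}}}.$$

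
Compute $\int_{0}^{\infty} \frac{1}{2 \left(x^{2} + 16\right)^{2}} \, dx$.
$\frac{\pi}{512}$

Recall the elementary integral
$$J(a) = \int_{0}^{\infty} \frac{1}{2 \left(a^{2} + x^{2}\right)} \, dx = \frac{\pi}{4 a}.$$

Differentiating under the integral sign with respect to $a$,
$$\frac{dJ}{da} = \int_{0}^{\infty} - \frac{a}{\left(a^{2} + x^{2}\right)^{2}} \, dx = - \frac{\pi}{4 a^{2}},$$
so $\int_{0}^{\infty} \frac{1}{2 \left(a^{2} + x^{2}\right)^{2}} \, dx = \frac{\pi}{8 a^{3}}$.

Setting $a = 4$:
$$I = \frac{\pi}{512}.$$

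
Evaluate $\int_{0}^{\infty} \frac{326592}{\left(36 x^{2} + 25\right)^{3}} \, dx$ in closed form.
$\frac{10206 \pi}{3125}$

Begin with the known result
$$J(a) = \int_{0}^{\infty} \frac{7}{a^{2} + x^{2}} \, dx = \frac{7 \pi}{2 a}.$$

Differentiating under the integral sign with respect to $a$,
$$\frac{dJ}{da} = \int_{0}^{\infty} - \frac{14 a}{\left(a^{2} + x^{2}\right)^{2}} \, dx = - \frac{7 \pi}{2 a^{2}},$$
so $\int_{0}^{\infty} \frac{7}{\left(a^{2} + x^{2}\right)^{2}} \, dx = \frac{7 \pi}{4 a^{3}}$.

Repeating — each differentiation of $1/(x^2+a^2)^j$ produces $-2ja/(x^2+a^2)^{j+1}$ — and dividing through by $-2ja$ at each step yields, after $2$ differentiations in total,
$$\int_{0}^{\infty} \frac{7}{\left(a^{2} + x^{2}\right)^{3}} \, dx = \frac{21 \pi}{16 a^{5}}.$$

Setting $a = \frac{5}{6}$:
$$I = \frac{10206 \pi}{3125}.$$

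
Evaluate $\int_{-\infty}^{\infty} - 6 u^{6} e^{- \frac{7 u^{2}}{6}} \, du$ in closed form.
$- \frac{2430 \sqrt{42} \sqrt{\pi}}{2401}$

Begin with the known integral
$$J(a) = \int_{-\infty}^{\infty} - 6 e^{- a u^{2}} \, du = - \frac{6 \sqrt{\pi}}{\sqrt{a}}.$$

Differentiating under the integral sign brings down a factor of $(-u^2)$:
$$\frac{dJ}{da} = \int_{-\infty}^{\infty} 6 u^{2} e^{- a u^{2}} \, du = \frac{3 \sqrt{\pi}}{a^{\frac{3}{2}}}.$$

Repeating $3$ times in total — each differentiation brings down another $(-u^2)$ — gives
$$\frac{d^{3}J}{da^{3}} = \int_{-\infty}^{\infty} 6 u^{6} e^{- a u^{2}} \, du = \frac{45 \sqrt{\pi}}{4 a^{\frac{7}{2}}},$$
and the integrand here is $(-1)^{3}$ times the target integrand, so $I = (-1)^{3}\,\frac{d^{3}J}{da^{3}} = - \frac{45 \sqrt{\pi}}{4 a^{\frac{7}{2}}}$.

Setting $a = \frac{7}{6}$:
$$I = - \frac{2430 \sqrt{42} \sqrt{\pi}}{2401}.$$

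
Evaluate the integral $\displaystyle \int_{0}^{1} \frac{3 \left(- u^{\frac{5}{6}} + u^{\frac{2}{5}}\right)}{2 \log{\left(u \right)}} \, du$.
$\log{\left(\frac{42 \sqrt{2310}}{3025} \right)}$

Introduce a parameter $a$ in the exponent: let $I(a) = \int_{0}^{1} \frac{3 \left(- u^{\frac{5}{6}} + u^{a}\right)}{2 \log{\left(u \right)}} \, du$.

Since $\dfrac{\partial}{\partial a}\,u^{a} = u^{a} \ln u$, the $\ln u$ in the denominator cancels and
$$\frac{dI}{da} = \int_{0}^{1} \frac{3}{2} u^{a} \, du = \frac{3}{2} \left[\frac{u^{a+1}}{a+1}\right]_0^1 = \frac{3}{2 \left(a + 1\right)}.$$

Integrating with respect to $a$ gives $I(a) = \log{\left(\frac{6 \sqrt{66} \left(a + 1\right)^{\frac{3}{2}}}{121} \right)} + C$.

At $a = \frac{5}{6}$ the integrand is identically $0$, so $I(\frac{5}{6}) = 0$. The closed form gives $0$, hence $C = 0$.

Setting $a = \frac{2}{5}$:
$$I = \log{\left(\frac{42 \sqrt{2310}}{3025} \right)}.$$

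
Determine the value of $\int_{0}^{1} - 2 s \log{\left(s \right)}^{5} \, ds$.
$\frac{15}{4}$

Consider the simpler parametrised integral
$$J(a) = \int_{0}^{1} - 2 s^{a} \, ds = - \frac{2}{a + 1}.$$

Differentiating under the integral sign brings down a factor of $\ln s$:
$$\frac{dJ}{da} = \int_{0}^{1} - 2 s^{a} \log{\left(s \right)} \, ds = \frac{2}{\left(a + 1\right)^{2}}.$$

Repeating $5$ times in total — each differentiation brings down another $\ln s$ — gives
$$\frac{d^{5}J}{da^{5}} = \int_{0}^{1} - 2 s^{a} \log{\left(s \right)}^{5} \, ds = \frac{240}{\left(a + 1\right)^{6}},$$
and the integrand here is exactly the target integrand, so $I = \frac{240}{\left(a + 1\right)^{6}}$.

Setting $a = 1$:
$$I = \frac{15}{4}.$$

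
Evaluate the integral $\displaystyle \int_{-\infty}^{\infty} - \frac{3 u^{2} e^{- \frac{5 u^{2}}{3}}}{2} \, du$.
$- \frac{9 \sqrt{15} \sqrt{\pi}}{100}$

Consider the simpler parametrised integral
$$J(a) = \int_{-\infty}^{\infty} - \frac{3 e^{- a u^{2}}}{2} \, du = - \frac{3 \sqrt{\pi}}{2 \sqrt{a}}.$$

Differentiating under the integral sign brings down a factor of $(-u^2)$:
$$\frac{dJ}{da} = \int_{-\infty}^{\infty} \frac{3 u^{2} e^{- a u^{2}}}{2} \, du = \frac{3 \sqrt{\pi}}{4 a^{\frac{3}{2}}}.$$

The integral on the left is $-I$, so $I = - \frac{3 \sqrt{\pi}}{4 a^{\frac{3}{2}}}$.

Setting $a = \frac{5}{3}$:
$$I = - \frac{9 \sqrt{15} \sqrt{\pi}}{100}.$$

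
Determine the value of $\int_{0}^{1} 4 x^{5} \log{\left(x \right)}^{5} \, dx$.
$- \frac{5}{486}$

Consider the simpler parametrised integral
$$J(a) = \int_{0}^{1} 4 x^{a} \, dx = \frac{4}{a + 1}.$$

Differentiating under the integral sign brings down a factor of $\ln x$:
$$\frac{dJ}{da} = \int_{0}^{1} 4 x^{a} \log{\left(x \right)} \, dx = - \frac{4}{\left(a + 1\right)^{2}}.$$

Repeating $5$ times in total — each differentiation brings down another $\ln x$ — gives
$$\frac{d^{5}J}{da^{5}} = \int_{0}^{1} 4 x^{a} \log{\left(x \right)}^{5} \, dx = - \frac{480}{\left(a + 1\right)^{6}},$$
and the integrand here is exactly the target integrand, so $I = - \frac{480}{\left(a + 1\right)^{6}}$.

Setting $a = 5$:
$$I = - \frac{5}{486}.$$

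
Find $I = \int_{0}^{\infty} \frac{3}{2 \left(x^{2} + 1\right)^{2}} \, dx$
$\frac{3 \pi}{8}$

Start from the standard arctangent integral
$$J(a) = \int_{0}^{\infty} \frac{3}{2 \left(a^{2} + x^{2}\right)} \, dx = \frac{3 \pi}{4 a}.$$

Differentiating under the integral sign with respect to $a$,
$$\frac{dJ}{da} = \int_{0}^{\infty} - \frac{3 a}{\left(a^{2} + x^{2}\right)^{2}} \, dx = - \frac{3 \pi}{4 a^{2}},$$
so $\int_{0}^{\infty} \frac{3}{2 \left(a^{2} + x^{2}\right)^{2}} \, dx = \frac{3 \pi}{8 a^{3}}$.

Setting $a = 1$:
$$I = \frac{3 \pi}{8}.$$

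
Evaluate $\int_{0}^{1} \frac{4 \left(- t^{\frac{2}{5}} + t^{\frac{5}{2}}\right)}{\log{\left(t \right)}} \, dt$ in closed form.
$\log{\left(\frac{625}{16} \right)}$

Replace the exponent $\frac{5}{2}$ by a parameter $a$: let $I(a) = \int_{0}^{1} \frac{4 \left(- t^{\frac{2}{5}} + t^{a}\right)}{\log{\left(t \right)}} \, dt$.

Since $\dfrac{\partial}{\partial a}\,t^{a} = t^{a} \ln t$, the $\ln t$ in the denominator cancels and
$$\frac{dI}{da} = \int_{0}^{1} 4 t^{a} \, dt = 4 \left[\frac{t^{a+1}}{a+1}\right]_0^1 = \frac{4}{a + 1}.$$

Integrating with respect to $a$ gives $I(a) = \log{\left(\frac{625 \left(a + 1\right)^{4}}{2401} \right)} + C$.

At $a = \frac{2}{5}$ the integrand is identically $0$, so $I(\frac{2}{5}) = 0$. The closed form gives $0$, hence $C = 0$.

Setting $a = \frac{5}{2}$:
$$I = \log{\left(\frac{625}{16} \right)}.$$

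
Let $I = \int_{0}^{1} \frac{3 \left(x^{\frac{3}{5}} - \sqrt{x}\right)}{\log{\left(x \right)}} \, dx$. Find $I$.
$\log{\left(\frac{4096}{3375} \right)}$

Introduce a parameter $a$ in the exponent: let $I(a) = \int_{0}^{1} \frac{3 \left(- \sqrt{x} + x^{a}\right)}{\log{\left(x \right)}} \, dx$.

Since $\dfrac{\partial}{\partial a}\,x^{a} = x^{a} \ln x$, the $\ln x$ in the denominator cancels and
$$\frac{dI}{da} = \int_{0}^{1} 3 x^{a} \, dx = 3 \left[\frac{x^{a+1}}{a+1}\right]_0^1 = \frac{3}{a + 1}.$$

Integrating with respect to $a$ gives $I(a) = \log{\left(\frac{8 \left(a + 1\right)^{3}}{27} \right)} + C$.

At $a = \frac{1}{2}$ the integrand is identically $0$, so $I(\frac{1}{2}) = 0$. The closed form gives $0$, hence $C = 0$.

Setting $a = \frac{3}{5}$:
$$I = \log{\left(\frac{4096}{3375} \right)}.$$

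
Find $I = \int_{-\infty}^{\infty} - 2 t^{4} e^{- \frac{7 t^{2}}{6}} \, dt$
$- \frac{54 \sqrt{42} \sqrt{\pi}}{343}$

Start from the elementary integral
$$J(a) = \int_{-\infty}^{\infty} - 2 e^{- a t^{2}} \, dt = - \frac{2 \sqrt{\pi}}{\sqrt{a}}.$$

Differentiating under the integral sign brings down a factor of $(-t^2)$:
$$\frac{dJ}{da} = \int_{-\infty}^{\infty} 2 t^{2} e^{- a t^{2}} \, dt = \frac{\sqrt{\pi}}{a^{\frac{3}{2}}}.$$

Repeating twice in total — each differentiation brings down another $(-t^2)$ — gives
$$\frac{d^{2}J}{da^{2}} = \int_{-\infty}^{\infty} - 2 t^{4} e^{- a t^{2}} \, dt = - \frac{3 \sqrt{\pi}}{2 a^{\frac{5}{2}}},$$
and the integrand here is exactly the target integrand, so $I = - \frac{3 \sqrt{\pi}}{2 a^{\frac{5}{2}}}$.

Setting $a = \frac{7}{6}$:
$$I = - \frac{54 \sqrt{42} \sqrt{\pi}}{343}.$$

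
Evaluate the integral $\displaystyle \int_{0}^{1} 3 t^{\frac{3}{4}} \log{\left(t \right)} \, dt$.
$- \frac{48}{49}$

Start from the elementary integral
$$J(a) = \int_{0}^{1} 3 t^{a} \, dt = \frac{3}{a + 1}.$$

Differentiating under the integral sign brings down a factor of $\ln t$:
$$\frac{dJ}{da} = \int_{0}^{1} 3 t^{a} \log{\left(t \right)} \, dt = - \frac{3}{\left(a + 1\right)^{2}}.$$

The integral on the left is $I$, so $I = - \frac{3}{\left(a + 1\right)^{2}}$.

Setting $a = \frac{3}{4}$:
$$I = - \frac{48}{49}.$$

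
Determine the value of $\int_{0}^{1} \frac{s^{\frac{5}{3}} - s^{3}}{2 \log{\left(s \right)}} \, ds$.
$- \frac{\log{\left(3 \right)}}{2} + \frac{\log{\left(2 \right)}}{2}$

Replace the exponent $\frac{5}{3}$ by a parameter $a$: let $I(a) = \int_{0}^{1} \frac{- s^{3} + s^{a}}{2 \log{\left(s \right)}} \, ds$.

Since $\dfrac{\partial}{\partial a}\,s^{a} = s^{a} \ln s$, the $\ln s$ in the denominator cancels and
$$\frac{dI}{da} = \int_{0}^{1} \frac{1}{2} s^{a} \, ds = \frac{1}{2} \left[\frac{s^{a+1}}{a+1}\right]_0^1 = \frac{1}{2 \left(a + 1\right)}.$$

Integrating with respect to $a$ gives $I(a) = \frac{\log{\left(a + 1 \right)}}{2} - \log{\left(2 \right)} + C$.

At $a = 3$ the integrand is identically $0$, so $I(3) = 0$. The closed form gives $0$, hence $C = 0$.

Setting $a = \frac{5}{3}$:
$$I = - \frac{\log{\left(3 \right)}}{2} + \frac{\log{\left(2 \right)}}{2}.$$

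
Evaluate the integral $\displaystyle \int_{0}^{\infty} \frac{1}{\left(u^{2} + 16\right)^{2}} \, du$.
$\frac{\pi}{256}$

Recall the elementary integral
$$J(a) = \int_{0}^{\infty} \frac{1}{a^{2} + u^{2}} \, du = \frac{\pi}{2 a}.$$

Differentiating under the integral sign with respect to $a$,
$$\frac{dJ}{da} = \int_{0}^{\infty} - \frac{2 a}{\left(a^{2} + u^{2}\right)^{2}} \, du = - \frac{\pi}{2 a^{2}},$$
so $\int_{0}^{\infty} \frac{1}{\left(a^{2} + u^{2}\right)^{2}} \, du = \frac{\pi}{4 a^{3}}$.

Setting $a = 4$:
$$I = \frac{\pi}{256}.$$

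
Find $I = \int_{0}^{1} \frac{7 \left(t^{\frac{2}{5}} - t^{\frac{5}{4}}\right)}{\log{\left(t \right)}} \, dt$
$- \log{\left(\frac{373669453125}{13492928512} \right)}$

Replace the exponent $\frac{5}{4}$ by a parameter $a$: let $I(a) = \int_{0}^{1} \frac{7 \left(t^{\frac{2}{5}} - t^{a}\right)}{\log{\left(t \right)}} \, dt$.

Since $\dfrac{\partial}{\partial a}\,t^{a} = t^{a} \ln t$, the $\ln t$ in the denominator cancels and
$$\frac{dI}{da} = \int_{0}^{1} -7 t^{a} \, dt = -7 \left[\frac{t^{a+1}}{a+1}\right]_0^1 = - \frac{7}{a + 1}.$$

Integrating with respect to $a$ gives $I(a) = - \log{\left(\frac{78125 \left(a + 1\right)^{7}}{823543} \right)} + C$.

At $a = \frac{2}{5}$ the integrand is identically $0$, so $I(\frac{2}{5}) = 0$. The closed form gives $0$, hence $C = 0$.

Setting $a = \frac{5}{4}$:
$$I = - \log{\left(\frac{373669453125}{13492928512} \right)}.$$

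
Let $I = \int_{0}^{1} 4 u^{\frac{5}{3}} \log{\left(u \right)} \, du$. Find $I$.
$- \frac{9}{16}$

Start from the elementary integral
$$J(a) = \int_{0}^{1} 4 u^{a} \, du = \frac{4}{a + 1}.$$

Differentiating under the integral sign brings down a factor of $\ln u$:
$$\frac{dJ}{da} = \int_{0}^{1} 4 u^{a} \log{\left(u \right)} \, du = - \frac{4}{\left(a + 1\right)^{2}}.$$

The integral on the left is $I$, so $I = - \frac{4}{\left(a + 1\right)^{2}}$.

Setting $a = \frac{5}{3}$:
$$I = - \frac{9}{16}.$$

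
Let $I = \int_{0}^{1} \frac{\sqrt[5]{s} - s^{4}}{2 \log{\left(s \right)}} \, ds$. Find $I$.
$- \log{\left(5 \right)} + \frac{\log{\left(6 \right)}}{2}$

Introduce a parameter $a$ in the exponent: let $I(a) = \int_{0}^{1} \frac{\sqrt[5]{s} - s^{a}}{2 \log{\left(s \right)}} \, ds$.

Since $\dfrac{\partial}{\partial a}\,s^{a} = s^{a} \ln s$, the $\ln s$ in the denominator cancels and
$$\frac{dI}{da} = \int_{0}^{1} - \frac{1}{2} s^{a} \, ds = - \frac{1}{2} \left[\frac{s^{a+1}}{a+1}\right]_0^1 = - \frac{1}{2 a + 2}.$$

Integrating with respect to $a$ gives $I(a) = - \frac{\log{\left(a + 1 \right)}}{2} - \frac{\log{\left(5 \right)}}{2} + \frac{\log{\left(6 \right)}}{2} + C$.

At $a = \frac{1}{5}$ the integrand is identically $0$, so $I(\frac{1}{5}) = 0$. The closed form gives $0$, hence $C = 0$.

Setting $a = 4$:
$$I = - \log{\left(5 \right)} + \frac{\log{\left(6 \right)}}{2}.$$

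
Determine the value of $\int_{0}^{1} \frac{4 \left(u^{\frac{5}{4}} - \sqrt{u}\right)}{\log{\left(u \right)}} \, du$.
$- \log{\left(\frac{16}{81} \right)}$

Introduce a parameter $a$ in the exponent: let $I(a) = \int_{0}^{1} \frac{4 \left(u^{\frac{5}{4}} - u^{a}\right)}{\log{\left(u \right)}} \, du$.

Since $\dfrac{\partial}{\partial a}\,u^{a} = u^{a} \ln u$, the $\ln u$ in the denominator cancels and
$$\frac{dI}{da} = \int_{0}^{1} -4 u^{a} \, du = -4 \left[\frac{u^{a+1}}{a+1}\right]_0^1 = - \frac{4}{a + 1}.$$

Integrating with respect to $a$ gives $I(a) = - \log{\left(\frac{256 \left(a + 1\right)^{4}}{6561} \right)} + C$.

At $a = \frac{5}{4}$ the integrand is identically $0$, so $I(\frac{5}{4}) = 0$. The closed form gives $0$, hence $C = 0$.

Setting $a = \frac{1}{2}$:
$$I = - \log{\left(\frac{16}{81} \right)}.$$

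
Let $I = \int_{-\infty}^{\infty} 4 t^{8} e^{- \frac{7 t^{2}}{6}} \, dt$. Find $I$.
$\frac{4860 \sqrt{42} \sqrt{\pi}}{2401}$

Begin with the known integral
$$J(a) = \int_{-\infty}^{\infty} 4 e^{- a t^{2}} \, dt = \frac{4 \sqrt{\pi}}{\sqrt{a}}.$$

Differentiating under the integral sign brings down a factor of $(-t^2)$:
$$\frac{dJ}{da} = \int_{-\infty}^{\infty} - 4 t^{2} e^{- a t^{2}} \, dt = - \frac{2 \sqrt{\pi}}{a^{\frac{3}{2}}}.$$

Repeating $4$ times in total — each differentiation brings down another $(-t^2)$ — gives
$$\frac{d^{4}J}{da^{4}} = \int_{-\infty}^{\infty} 4 t^{8} e^{- a t^{2}} \, dt = \frac{105 \sqrt{\pi}}{4 a^{\frac{9}{2}}},$$
and the integrand here is exactly the target integrand, so $I = \frac{105 \sqrt{\pi}}{4 a^{\frac{9}{2}}}$.

Setting $a = \frac{7}{6}$:
$$I = \frac{4860 \sqrt{42} \sqrt{\pi}}{2401}.$$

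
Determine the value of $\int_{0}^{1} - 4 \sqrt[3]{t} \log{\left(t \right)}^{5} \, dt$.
$\frac{10935}{128}$

Begin with the known integral
$$J(a) = \int_{0}^{1} - 4 t^{a} \, dt = - \frac{4}{a + 1}.$$

Differentiating under the integral sign brings down a factor of $\ln t$:
$$\frac{dJ}{da} = \int_{0}^{1} - 4 t^{a} \log{\left(t \right)} \, dt = \frac{4}{\left(a + 1\right)^{2}}.$$

Repeating $5$ times in total — each differentiation brings down another $\ln t$ — gives
$$\frac{d^{5}J}{da^{5}} = \int_{0}^{1} - 4 t^{a} \log{\left(t \right)}^{5} \, dt = \frac{480}{\left(a + 1\right)^{6}},$$
and the integrand here is exactly the target integrand, so $I = \frac{480}{\left(a + 1\right)^{6}}$.

Setting $a = \frac{1}{3}$:
$$I = \frac{10935}{128}.$$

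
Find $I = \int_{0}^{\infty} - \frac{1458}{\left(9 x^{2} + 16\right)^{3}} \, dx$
$- \frac{729 \pi}{8192}$

Recall the elementary integral
$$J(a) = \int_{0}^{\infty} - \frac{2}{a^{2} + x^{2}} \, dx = - \frac{\pi}{a}.$$

Differentiating under the integral sign with respect to $a$,
$$\frac{dJ}{da} = \int_{0}^{\infty} \frac{4 a}{\left(a^{2} + x^{2}\right)^{2}} \, dx = \frac{\pi}{a^{2}},$$
so $\int_{0}^{\infty} - \frac{2}{\left(a^{2} + x^{2}\right)^{2}} \, dx = - \frac{\pi}{2 a^{3}}$.

Repeating — each differentiation of $1/(x^2+a^2)^j$ produces $-2ja/(x^2+a^2)^{j+1}$ — and dividing through by $-2ja$ at each step yields, after $2$ differentiations in total,
$$\int_{0}^{\infty} - \frac{2}{\left(a^{2} + x^{2}\right)^{3}} \, dx = - \frac{3 \pi}{8 a^{5}}.$$

Setting $a = \frac{4}{3}$:
$$I = - \frac{729 \pi}{8192}.$$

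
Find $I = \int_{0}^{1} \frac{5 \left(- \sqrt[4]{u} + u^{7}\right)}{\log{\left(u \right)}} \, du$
$- \log{\left(\frac{3125}{33554432} \right)}$

Replace the exponent $\frac{1}{4}$ by a parameter $a$: let $I(a) = \int_{0}^{1} \frac{5 \left(u^{7} - u^{a}\right)}{\log{\left(u \right)}} \, du$.

Since $\dfrac{\partial}{\partial a}\,u^{a} = u^{a} \ln u$, the $\ln u$ in the denominator cancels and
$$\frac{dI}{da} = \int_{0}^{1} -5 u^{a} \, du = -5 \left[\frac{u^{a+1}}{a+1}\right]_0^1 = - \frac{5}{a + 1}.$$

Integrating with respect to $a$ gives $I(a) = - \log{\left(\frac{\left(a + 1\right)^{5}}{32768} \right)} + C$.

At $a = 7$ the integrand is identically $0$, so $I(7) = 0$. The closed form gives $0$, hence $C = 0$.

Setting $a = \frac{1}{4}$:
$$I = - \log{\left(\frac{3125}{33554432} \right)}.$$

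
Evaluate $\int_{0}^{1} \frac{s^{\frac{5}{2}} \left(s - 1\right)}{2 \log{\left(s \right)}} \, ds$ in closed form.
$- \frac{\log{\left(7 \right)}}{2} + \log{\left(3 \right)}$

Introduce a parameter $a$ in the exponent: let $I(a) = \int_{0}^{1} \frac{- s^{\frac{5}{2}} + s^{a}}{2 \log{\left(s \right)}} \, ds$.

Since $\dfrac{\partial}{\partial a}\,s^{a} = s^{a} \ln s$, the $\ln s$ in the denominator cancels and
$$\frac{dI}{da} = \int_{0}^{1} \frac{1}{2} s^{a} \, ds = \frac{1}{2} \left[\frac{s^{a+1}}{a+1}\right]_0^1 = \frac{1}{2 \left(a + 1\right)}.$$

Integrating with respect to $a$ gives $I(a) = \log{\left(\frac{\sqrt{14} \sqrt{a + 1}}{7} \right)} + C$.

At $a = \frac{5}{2}$ the integrand is identically $0$, so $I(\frac{5}{2}) = 0$. The closed form gives $0$, hence $C = 0$.

Setting $a = \frac{7}{2}$:
$$I = - \frac{\log{\left(7 \right)}}{2} + \log{\left(3 \right)}.$$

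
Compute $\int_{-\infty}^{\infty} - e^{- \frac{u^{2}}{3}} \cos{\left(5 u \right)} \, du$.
$- \frac{\sqrt{3} \sqrt{\pi}}{e^{\frac{75}{4}}}$

Treat the cosine frequency as a parameter and define $I(b) = \int_{-\infty}^{\infty} - e^{- \frac{u^{2}}{3}} \cos{\left(b u \right)} \, du$.

Differentiating under the integral sign,
$$I'(b) = \int_{-\infty}^{\infty} u e^{- \frac{u^{2}}{3}} \sin{\left(b u \right)} \, du.$$

Integrate $\int_{-\infty}^{\infty} u \sin(b u)\, e^{- \frac{u^{2}}{3}}\, du$ by parts with $w = \sin(b u)$ and $dv = u\, e^{- \frac{u^{2}}{3}}\, du$, giving $v = - \frac{3 e^{- \frac{u^{2}}{3}}}{2}$. The boundary term vanishes and
$$\int_{-\infty}^{\infty} u \sin(b u)\, e^{- \frac{u^{2}}{3}}\, du = \frac{3 b}{2} \int_{-\infty}^{\infty} \cos(b u)\, e^{- \frac{u^{2}}{3}}\, du,$$
so $I'(b) = - \frac{3 b}{2}\, I(b)$.

This is a separable first-order ODE; solving with the initial condition $I(0) = \int_{-\infty}^{\infty} - e^{- \frac{u^{2}}{3}}\,du = - \sqrt{3} \sqrt{\pi}$ gives
$$I(b) = - \sqrt{3} \sqrt{\pi} e^{- \frac{3 b^{2}}{4}}.$$

Setting $b = 5$:
$$I = - \frac{\sqrt{3} \sqrt{\pi}}{e^{\frac{75}{4}}}.$$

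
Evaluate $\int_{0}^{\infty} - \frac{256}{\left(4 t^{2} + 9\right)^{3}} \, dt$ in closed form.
$- \frac{8 \pi}{81}$

Recall the elementary integral
$$J(a) = \int_{0}^{\infty} - \frac{4}{a^{2} + t^{2}} \, dt = - \frac{2 \pi}{a}.$$

Differentiating under the integral sign with respect to $a$,
$$\frac{dJ}{da} = \int_{0}^{\infty} \frac{8 a}{\left(a^{2} + t^{2}\right)^{2}} \, dt = \frac{2 \pi}{a^{2}},$$
so $\int_{0}^{\infty} - \frac{4}{\left(a^{2} + t^{2}\right)^{2}} \, dt = - \frac{\pi}{a^{3}}$.

Repeating — each differentiation of $1/(t^2+a^2)^j$ produces $-2ja/(t^2+a^2)^{j+1}$ — and dividing through by $-2ja$ at each step yields, after $2$ differentiations in total,
$$\int_{0}^{\infty} - \frac{4}{\left(a^{2} + t^{2}\right)^{3}} \, dt = - \frac{3 \pi}{4 a^{5}}.$$

Setting $a = \frac{3}{2}$:
$$I = - \frac{8 \pi}{81}.$$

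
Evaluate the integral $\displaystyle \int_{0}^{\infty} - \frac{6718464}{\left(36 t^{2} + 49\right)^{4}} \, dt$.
$- \frac{174960 \pi}{823543}$

Start from the standard arctangent integral
$$J(a) = \int_{0}^{\infty} - \frac{4}{a^{2} + t^{2}} \, dt = - \frac{2 \pi}{a}.$$

Differentiating under the integral sign with respect to $a$,
$$\frac{dJ}{da} = \int_{0}^{\infty} \frac{8 a}{\left(a^{2} + t^{2}\right)^{2}} \, dt = \frac{2 \pi}{a^{2}},$$
so $\int_{0}^{\infty} - \frac{4}{\left(a^{2} + t^{2}\right)^{2}} \, dt = - \frac{\pi}{a^{3}}$.

Repeating — each differentiation of $1/(t^2+a^2)^j$ produces $-2ja/(t^2+a^2)^{j+1}$ — and dividing through by $-2ja$ at each step yields, after $3$ differentiations in total,
$$\int_{0}^{\infty} - \frac{4}{\left(a^{2} + t^{2}\right)^{4}} \, dt = - \frac{5 \pi}{8 a^{7}}.$$

Setting $a = \frac{7}{6}$:
$$I = - \frac{174960 \pi}{823543}.$$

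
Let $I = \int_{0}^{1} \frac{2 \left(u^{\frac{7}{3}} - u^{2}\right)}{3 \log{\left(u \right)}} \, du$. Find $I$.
$\log{\left(\frac{30^{\frac{2}{3}}}{9} \right)}$

Replace the exponent $2$ by a parameter $a$: let $I(a) = \int_{0}^{1} \frac{2 \left(u^{\frac{7}{3}} - u^{a}\right)}{3 \log{\left(u \right)}} \, du$.

Since $\dfrac{\partial}{\partial a}\,u^{a} = u^{a} \ln u$, the $\ln u$ in the denominator cancels and
$$\frac{dI}{da} = \int_{0}^{1} - \frac{2}{3} u^{a} \, du = - \frac{2}{3} \left[\frac{u^{a+1}}{a+1}\right]_0^1 = - \frac{2}{3 a + 3}.$$

Integrating with respect to $a$ gives $I(a) = - \frac{2 \log{\left(a + 1 \right)}}{3} - \frac{2 \log{\left(3 \right)}}{3} + \frac{2 \log{\left(10 \right)}}{3} + C$.

At $a = \frac{7}{3}$ the integrand is identically $0$, so $I(\frac{7}{3}) = 0$. The closed form gives $0$, hence $C = 0$.

Setting $a = 2$:
$$I = \log{\left(\frac{30^{\frac{2}{3}}}{9} \right)}.$$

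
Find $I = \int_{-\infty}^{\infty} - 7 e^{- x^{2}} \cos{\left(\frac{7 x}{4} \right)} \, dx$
$- \frac{7 \sqrt{\pi}}{e^{\frac{49}{64}}}$

Let $b$ denote the cosine frequency and define $I(b) = \int_{-\infty}^{\infty} - 7 e^{- x^{2}} \cos{\left(b x \right)} \, dx$.

Differentiating under the integral sign,
$$I'(b) = \int_{-\infty}^{\infty} 7 x e^{- x^{2}} \sin{\left(b x \right)} \, dx.$$

Integrate $\int_{-\infty}^{\infty} x \sin(b x)\, e^{- x^{2}}\, dx$ by parts with $u = \sin(b x)$ and $dv = x\, e^{- x^{2}}\, dx$, giving $v = - \frac{e^{- x^{2}}}{2}$. The boundary term vanishes and
$$\int_{-\infty}^{\infty} x \sin(b x)\, e^{- x^{2}}\, dx = \frac{b}{2} \int_{-\infty}^{\infty} \cos(b x)\, e^{- x^{2}}\, dx,$$
so $I'(b) = - \frac{b}{2}\, I(b)$.

This is a separable first-order ODE; solving with the initial condition $I(0) = \int_{-\infty}^{\infty} - 7 e^{- x^{2}}\,dx = - 7 \sqrt{\pi}$ gives
$$I(b) = - 7 \sqrt{\pi} e^{- \frac{b^{2}}{4}}.$$

Setting $b = \frac{7}{4}$:
$$I = - \frac{7 \sqrt{\pi}}{e^{\frac{49}{64}}}.$$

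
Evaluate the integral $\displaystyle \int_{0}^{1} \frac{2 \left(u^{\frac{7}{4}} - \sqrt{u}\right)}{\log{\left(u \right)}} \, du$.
$- \log{\left(\frac{36}{121} \right)}$

Introduce a parameter $a$ in the exponent: let $I(a) = \int_{0}^{1} \frac{2 \left(u^{\frac{7}{4}} - u^{a}\right)}{\log{\left(u \right)}} \, du$.

Since $\dfrac{\partial}{\partial a}\,u^{a} = u^{a} \ln u$, the $\ln u$ in the denominator cancels and
$$\frac{dI}{da} = \int_{0}^{1} -2 u^{a} \, du = -2 \left[\frac{u^{a+1}}{a+1}\right]_0^1 = - \frac{2}{a + 1}.$$

Integrating with respect to $a$ gives $I(a) = - \log{\left(\frac{16 \left(a + 1\right)^{2}}{121} \right)} + C$.

At $a = \frac{7}{4}$ the integrand is identically $0$, so $I(\frac{7}{4}) = 0$. The closed form gives $0$, hence $C = 0$.

Setting $a = \frac{1}{2}$:
$$I = - \log{\left(\frac{36}{121} \right)}.$$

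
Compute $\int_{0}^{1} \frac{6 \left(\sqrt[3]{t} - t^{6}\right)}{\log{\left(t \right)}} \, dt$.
$\log{\left(\frac{4096}{85766121} \right)}$

Introduce a parameter $a$ in the exponent: let $I(a) = \int_{0}^{1} \frac{6 \left(- t^{6} + t^{a}\right)}{\log{\left(t \right)}} \, dt$.

Since $\dfrac{\partial}{\partial a}\,t^{a} = t^{a} \ln t$, the $\ln t$ in the denominator cancels and
$$\frac{dI}{da} = \int_{0}^{1} 6 t^{a} \, dt = 6 \left[\frac{t^{a+1}}{a+1}\right]_0^1 = \frac{6}{a + 1}.$$

Integrating with respect to $a$ gives $I(a) = \log{\left(\frac{\left(a + 1\right)^{6}}{117649} \right)} + C$.

At $a = 6$ the integrand is identically $0$, so $I(6) = 0$. The closed form gives $0$, hence $C = 0$.

Setting $a = \frac{1}{3}$:
$$I = \log{\left(\frac{4096}{85766121} \right)}.$$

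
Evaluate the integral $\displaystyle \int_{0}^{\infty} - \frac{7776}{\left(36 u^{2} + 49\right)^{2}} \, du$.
$- \frac{324 \pi}{343}$

Begin with the known result
$$J(a) = \int_{0}^{\infty} - \frac{6}{a^{2} + u^{2}} \, du = - \frac{3 \pi}{a}.$$

Differentiating under the integral sign with respect to $a$,
$$\frac{dJ}{da} = \int_{0}^{\infty} \frac{12 a}{\left(a^{2} + u^{2}\right)^{2}} \, du = \frac{3 \pi}{a^{2}},$$
so $\int_{0}^{\infty} - \frac{6}{\left(a^{2} + u^{2}\right)^{2}} \, du = - \frac{3 \pi}{2 a^{3}}$.

Setting $a = \frac{7}{6}$:
$$I = - \frac{324 \pi}{343}.$$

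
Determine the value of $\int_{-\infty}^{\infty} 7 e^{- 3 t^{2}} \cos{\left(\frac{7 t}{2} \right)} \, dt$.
$\frac{7 \sqrt{3} \sqrt{\pi}}{3 e^{\frac{49}{48}}}$

Define $I(b) = \int_{-\infty}^{\infty} 7 e^{- 3 t^{2}} \cos{\left(b t \right)} \, dt$.

Differentiating under the integral sign,
$$I'(b) = \int_{-\infty}^{\infty} - 7 t e^{- 3 t^{2}} \sin{\left(b t \right)} \, dt.$$

Integrate $\int_{-\infty}^{\infty} t \sin(b t)\, e^{- 3 t^{2}}\, dt$ by parts with $u = \sin(b t)$ and $dv = t\, e^{- 3 t^{2}}\, dt$, giving $v = - \frac{e^{- 3 t^{2}}}{6}$. The boundary term vanishes and
$$\int_{-\infty}^{\infty} t \sin(b t)\, e^{- 3 t^{2}}\, dt = \frac{b}{6} \int_{-\infty}^{\infty} \cos(b t)\, e^{- 3 t^{2}}\, dt,$$
so $I'(b) = - \frac{b}{6}\, I(b)$.

This is a separable first-order ODE; solving with the initial condition $I(0) = \int_{-\infty}^{\infty} 7 e^{- 3 t^{2}}\,dt = \frac{7 \sqrt{3} \sqrt{\pi}}{3}$ gives
$$I(b) = \frac{7 \sqrt{3} \sqrt{\pi} e^{- \frac{b^{2}}{12}}}{3}.$$

Setting $b = \frac{7}{2}$:
$$I = \frac{7 \sqrt{3} \sqrt{\pi}}{3 e^{\frac{49}{48}}}.$$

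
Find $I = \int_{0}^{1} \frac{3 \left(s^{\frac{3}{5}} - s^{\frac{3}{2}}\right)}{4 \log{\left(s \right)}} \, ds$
$\log{\left(\frac{8 \sqrt{5}}{25} \right)}$

Introduce a parameter $a$ in the exponent: let $I(a) = \int_{0}^{1} \frac{3 \left(- s^{\frac{3}{2}} + s^{a}\right)}{4 \log{\left(s \right)}} \, ds$.

Since $\dfrac{\partial}{\partial a}\,s^{a} = s^{a} \ln s$, the $\ln s$ in the denominator cancels and
$$\frac{dI}{da} = \int_{0}^{1} \frac{3}{4} s^{a} \, ds = \frac{3}{4} \left[\frac{s^{a+1}}{a+1}\right]_0^1 = \frac{3}{4 \left(a + 1\right)}.$$

Integrating with respect to $a$ gives $I(a) = \log{\left(\frac{2^{\frac{3}{4}} \sqrt[4]{5} \left(a + 1\right)^{\frac{3}{4}}}{5} \right)} + C$.

At $a = \frac{3}{2}$ the integrand is identically $0$, so $I(\frac{3}{2}) = 0$. The closed form gives $0$, hence $C = 0$.

Setting $a = \frac{3}{5}$:
$$I = \log{\left(\frac{8 \sqrt{5}}{25} \right)}.$$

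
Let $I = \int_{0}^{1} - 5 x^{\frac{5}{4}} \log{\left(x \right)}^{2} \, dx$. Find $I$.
$- \frac{640}{729}$

Begin with the known integral
$$J(a) = \int_{0}^{1} - 5 x^{a} \, dx = - \frac{5}{a + 1}.$$

Differentiating under the integral sign brings down a factor of $\ln x$:
$$\frac{dJ}{da} = \int_{0}^{1} - 5 x^{a} \log{\left(x \right)} \, dx = \frac{5}{\left(a + 1\right)^{2}}.$$

Repeating twice in total — each differentiation brings down another $\ln x$ — gives
$$\frac{d^{2}J}{da^{2}} = \int_{0}^{1} - 5 x^{a} \log{\left(x \right)}^{2} \, dx = - \frac{10}{\left(a + 1\right)^{3}},$$
and the integrand here is exactly the target integrand, so $I = - \frac{10}{\left(a + 1\right)^{3}}$.

Setting $a = \frac{5}{4}$:
$$I = - \frac{640}{729}.$$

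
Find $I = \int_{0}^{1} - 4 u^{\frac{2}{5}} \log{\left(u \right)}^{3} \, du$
$\frac{15000}{2401}$

Consider the simpler parametrised integral
$$J(a) = \int_{0}^{1} - 4 u^{a} \, du = - \frac{4}{a + 1}.$$

Differentiating under the integral sign brings down a factor of $\ln u$:
$$\frac{dJ}{da} = \int_{0}^{1} - 4 u^{a} \log{\left(u \right)} \, du = \frac{4}{\left(a + 1\right)^{2}}.$$

Repeating $3$ times in total — each differentiation brings down another $\ln u$ — gives
$$\frac{d^{3}J}{da^{3}} = \int_{0}^{1} - 4 u^{a} \log{\left(u \right)}^{3} \, du = \frac{24}{\left(a + 1\right)^{4}},$$
and the integrand here is exactly the target integrand, so $I = \frac{24}{\left(a + 1\right)^{4}}$.

Setting $a = \frac{2}{5}$:
$$I = \frac{15000}{2401}.$$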